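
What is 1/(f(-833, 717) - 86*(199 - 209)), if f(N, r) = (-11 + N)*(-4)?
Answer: 1/4236 ≈ 0.00023607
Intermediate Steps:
f(N, r) = 44 - 4*N
1/(f(-833, 717) - 86*(199 - 209)) = 1/((44 - 4*(-833)) - 86*(199 - 209)) = 1/((44 + 3332) - 86*(-10)) = 1/(3376 + 860) = 1/4236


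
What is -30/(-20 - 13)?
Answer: 10/11 ≈ 0.90909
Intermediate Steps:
-30/(-20 - 13) = -30/(-33) = -1/33*(-30) = 10/11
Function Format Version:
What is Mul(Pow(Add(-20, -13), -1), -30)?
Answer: Rational(10, 11) ≈ 0.90909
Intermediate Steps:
Mul(Pow(Add(-20, -13), -1), -30) = Mul(Pow(-33, -1), -30) = Mul(Rational(-1, 33), -30) = Rational(10, 11)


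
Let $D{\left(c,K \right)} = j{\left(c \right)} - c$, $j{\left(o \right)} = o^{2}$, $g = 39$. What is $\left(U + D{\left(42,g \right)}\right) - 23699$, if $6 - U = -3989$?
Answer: $-17982$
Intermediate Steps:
$U = 3995$ ($U = 6 - -3989 = 6 + 3989 = 3995$)
$D{\left(c,K \right)} = c^{2} - c$
$\left(U + D{\left(42,g \right)}\right) - 23699 = \left(3995 + 42 \left(-1 + 42\right)\right) - 23699 = \left(3995 + 42 \cdot 41\right) - 23699 = \left(3995 + 1722\right) - 23699 = 5717 - 23699 = -17982$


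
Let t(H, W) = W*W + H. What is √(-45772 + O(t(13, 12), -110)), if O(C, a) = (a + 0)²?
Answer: 2*I*√8418 ≈ 183.5*I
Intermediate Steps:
t(H, W) = H + W² (t(H, W) = W² + H = H + W²)
O(C, a) = a²
√(-45772 + O(t(13, 12), -110)) = √(-45772 + (-110)²) = √(-45772 + 12100) = √(-33672) = 2*I*√8418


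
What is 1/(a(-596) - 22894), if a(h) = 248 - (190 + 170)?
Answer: -1/23006 ≈ -4.3467e-5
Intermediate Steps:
a(h) = -112 (a(h) = 248 - 1*360 = 248 - 360 = -112)
1/(a(-596) - 22894) = 1/(-112 - 22894) = 1/(-23006) = -1/23006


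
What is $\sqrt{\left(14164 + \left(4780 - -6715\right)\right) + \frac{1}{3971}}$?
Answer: $\frac{\sqrt{1120810790}}{209} \approx 160.18$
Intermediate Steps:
$\sqrt{\left(14164 + \left(4780 - -6715\right)\right) + \frac{1}{3971}} = \sqrt{\left(14164 + \left(4780 + 6715\right)\right) + \frac{1}{3971}} = \sqrt{\left(14164 + 11495\right) + \frac{1}{3971}} = \sqrt{25659 + \frac{1}{3971}} = \sqrt{\frac{101891890}{3971}} = \frac{\sqrt{1120810790}}{209}$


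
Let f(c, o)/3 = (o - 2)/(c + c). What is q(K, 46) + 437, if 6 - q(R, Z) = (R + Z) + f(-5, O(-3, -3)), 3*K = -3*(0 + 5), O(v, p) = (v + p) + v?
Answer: 3987/10 ≈ 398.70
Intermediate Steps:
O(v, p) = p + 2*v (O(v, p) = (p + v) + v = p + 2*v)
f(c, o) = 3*(-2 + o)/(2*c) (f(c, o) = 3*((o - 2)/(c + c)) = 3*((-2 + o)/((2*c))) = 3*((-2 + o)*(1/(2*c))) = 3*((-2 + o)/(2*c)) = 3*(-2 + o)/(2*c))
K = -5 (K = (-3*(0 + 5))/3 = (-3*5)/3 = (⅓)*(-15) = -5)
q(R, Z) = 27/10 - R - Z (q(R, Z) = 6 - ((R + Z) + (3/2)*(-2 + (-3 + 2*(-3)))/(-5)) = 6 - ((R + Z) + (3/2)*(-⅕)*(-2 + (-3 - 6))) = 6 - ((R + Z) + (3/2)*(-⅕)*(-2 - 9)) = 6 - ((R + Z) + (3/2)*(-⅕)*(-11)) = 6 - ((R + Z) + 33/10) = 6 - (33/10 + R + Z) = 6 + (-33/10 - R - Z) = 27/10 - R - Z)
q(K, 46) + 437 = (27/10 - 1*(-5) - 1*46) + 437 = (27/10 + 5 - 46) + 437 = -383/10 + 437 = 3987/10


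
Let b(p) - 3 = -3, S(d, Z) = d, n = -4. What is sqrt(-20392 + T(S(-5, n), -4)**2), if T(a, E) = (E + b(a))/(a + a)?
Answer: 714*I/5 ≈ 142.8*I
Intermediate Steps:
b(p) = 0 (b(p) = 3 - 3 = 0)
T(a, E) = E/(2*a) (T(a, E) = (E + 0)/(a + a) = E/((2*a)) = E*(1/(2*a)) = E/(2*a))
sqrt(-20392 + T(S(-5, n), -4)**2) = sqrt(-20392 + ((1/2)*(-4)/(-5))**2) = sqrt(-20392 + ((1/2)*(-4)*(-1/5))**2) = sqrt(-20392 + (2/5)**2) = sqrt(-20392 + 4/25) = sqrt(-509796/25) = 714*I/5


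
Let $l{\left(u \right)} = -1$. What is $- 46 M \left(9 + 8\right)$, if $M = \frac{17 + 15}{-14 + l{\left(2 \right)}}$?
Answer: $\frac{25024}{15} \approx 1668.3$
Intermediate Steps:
$M = - \frac{32}{15}$ ($M = \frac{17 + 15}{-14 - 1} = \frac{32}{-15} = 32 \left(- \frac{1}{15}\right) = - \frac{32}{15} \approx -2.1333$)
$- 46 M \left(9 + 8\right) = \left(-46\right) \left(- \frac{32}{15}\right) \left(9 + 8\right) = \frac{1472}{15} \cdot 17 = \frac{25024}{15}$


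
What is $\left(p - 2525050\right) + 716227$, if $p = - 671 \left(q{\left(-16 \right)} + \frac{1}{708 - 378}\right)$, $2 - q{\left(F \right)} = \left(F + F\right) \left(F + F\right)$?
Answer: $- \frac{33691891}{30} \approx -1.1231 \cdot 10^{6}$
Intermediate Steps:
$q{\left(F \right)} = 2 - 4 F^{2}$ ($q{\left(F \right)} = 2 - \left(F + F\right) \left(F + F\right) = 2 - 2 F 2 F = 2 - 4 F^{2}$)
$p = \frac{20572799}{30}$ ($p = - 671 \left(\left(2 - 4 \left(-16\right)^{2}\right) + \frac{1}{708 - 378}\right) = - 671 \left(\left(2 - 1024\right) + \frac{1}{330}\right) = - 671 \left(-1022 + \frac{1}{330}\right) = \left(-671\right) \left(- \frac{337259}{330}\right) = \frac{20572799}{30} \approx 6.8576 \cdot 10^{5}$)
$\left(p - 2525050\right) + 716227 = \left(\frac{20572799}{30} - 2525050\right) + 716227 = - \frac{55178701}{30} + 716227 = - \frac{33691891}{30}$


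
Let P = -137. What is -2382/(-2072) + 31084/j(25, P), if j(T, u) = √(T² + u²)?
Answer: 1191/1036 + 15542*√19394/9697 ≈ 224.35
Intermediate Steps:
-2382/(-2072) + 31084/j(25, P) = -2382/(-2072) + 31084/(√(25² + (-137)²)) = -2382*(-1/2072) + 31084/(√(625 + 18769)) = 1191/1036 + 31084/(√19394) = 1191/1036 + 31084*(√19394/19394) = 1191/1036 + 15542*√19394/9697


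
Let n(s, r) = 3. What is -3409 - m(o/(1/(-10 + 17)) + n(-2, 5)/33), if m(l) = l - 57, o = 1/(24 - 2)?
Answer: -73753/22 ≈ -3352.4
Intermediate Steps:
o = 1/22 ≈ 0.045455
m(l) = -57 + l
-3409 - m(o/(1/(-10 + 17)) + n(-2, 5)/33) = -3409 - (-57 + (1/(22*(1/(-10 + 17))) + 3/33)) = -3409 - (-57 + (1/(22*(1/7)) + 3*(1/33))) = -3409 - (-57 + (1/(22*(⅐)) + 1/11)) = -3409 - (-57 + ((1/22)*7 + 1/11)) = -3409 - (-57 + (7/22 + 1/11)) = -3409 - (-57 + 9/22) = -3409 - 1*(-1245/22) = -3409 + 1245/22 = -73753/22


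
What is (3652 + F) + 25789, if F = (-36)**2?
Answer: 30737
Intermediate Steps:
F = 1296
(3652 + F) + 25789 = (3652 + 1296) + 25789 = 4948 + 25789 = 30737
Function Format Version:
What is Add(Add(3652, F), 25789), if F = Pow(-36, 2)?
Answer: 30737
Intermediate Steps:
F = 1296
Add(Add(3652, F), 25789) = Add(Add(3652, 1296), 25789) = Add(4948, 25789) = 30737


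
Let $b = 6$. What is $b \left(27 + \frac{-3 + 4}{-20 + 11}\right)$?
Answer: $\frac{484}{3} \approx 161.33$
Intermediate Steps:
$b \left(27 + \frac{-3 + 4}{-20 + 11}\right) = 6 \left(27 + \frac{-3 + 4}{-20 + 11}\right) = 6 \left(27 + 1 \frac{1}{-9}\right) = 6 \left(27 + 1 \left(- \frac{1}{9}\right)\right) = 6 \left(27 - \frac{1}{9}\right) = 6 \cdot \frac{242}{9} = \frac{484}{3}$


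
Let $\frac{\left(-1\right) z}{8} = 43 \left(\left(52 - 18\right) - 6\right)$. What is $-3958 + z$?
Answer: $-13590$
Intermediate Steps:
$z = -9632$ ($z = - 8 \cdot 43 \left(\left(52 - 18\right) - 6\right) = - 8 \cdot 43 \left(34 - 6\right) = - 8 \cdot 43 \cdot 28 = \left(-8\right) 1204 = -9632$)
$-3958 + z = -3958 - 9632 = -13590$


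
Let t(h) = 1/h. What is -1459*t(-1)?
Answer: 1459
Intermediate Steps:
t(h) = 1/h
-1459*t(-1) = -1459/(-1) = -1459*(-1) = 1459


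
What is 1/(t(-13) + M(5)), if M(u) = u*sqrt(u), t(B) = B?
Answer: -13/44 - 5*sqrt(5)/44 ≈ -0.54955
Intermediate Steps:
M(u) = u**(3/2)
1/(t(-13) + M(5)) = 1/(-13 + 5**(3/2)) = 1/(-13 + 5*sqrt(5))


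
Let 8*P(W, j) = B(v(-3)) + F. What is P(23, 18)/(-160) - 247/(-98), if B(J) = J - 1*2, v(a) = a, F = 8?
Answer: 157933/62720 ≈ 2.5181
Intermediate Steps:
B(J) = -2 + J (B(J) = J - 2 = -2 + J)
P(W, j) = 3/8 (P(W, j) = ((-2 - 3) + 8)/8 = (-5 + 8)/8 = (⅛)*3 = 3/8)
P(23, 18)/(-160) - 247/(-98) = (3/8)/(-160) - 247/(-98) = (3/8)*(-1/160) - 247*(-1/98) = -3/1280 + 247/98 = 157933/62720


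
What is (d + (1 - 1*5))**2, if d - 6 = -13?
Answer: 121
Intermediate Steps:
d = -7 (d = 6 - 13 = -7)
(d + (1 - 1*5))**2 = (-7 + (1 - 1*5))**2 = (-7 + (1 - 5))**2 = (-7 - 4)**2 = (-11)**2 = 121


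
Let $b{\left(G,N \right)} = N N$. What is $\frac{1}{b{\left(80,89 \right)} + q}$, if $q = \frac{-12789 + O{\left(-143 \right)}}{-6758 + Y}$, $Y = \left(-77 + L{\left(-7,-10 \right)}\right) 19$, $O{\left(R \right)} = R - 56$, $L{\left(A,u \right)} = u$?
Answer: $\frac{8411}{66636519} \approx 0.00012622$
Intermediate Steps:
$b{\left(G,N \right)} = N^{2}$
$O{\left(R \right)} = -56 + R$
$Y = -1653$ ($Y = \left(-77 - 10\right) 19 = \left(-87\right) 19 = -1653$)
$q = \frac{12988}{8411}$ ($q = \frac{-12789 - 199}{-6758 - 1653} = \frac{-12789 - 199}{-8411} = \left(-12988\right) \left(- \frac{1}{8411}\right) = \frac{12988}{8411} \approx 1.5442$)
$\frac{1}{b{\left(80,89 \right)} + q} = \frac{1}{89^{2} + \frac{12988}{8411}} = \frac{1}{7921 + \frac{12988}{8411}} = \frac{1}{\frac{66636519}{8411}} = \frac{8411}{66636519}$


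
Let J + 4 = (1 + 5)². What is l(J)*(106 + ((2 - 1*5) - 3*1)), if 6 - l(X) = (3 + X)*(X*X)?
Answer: -3583400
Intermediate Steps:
J = 32 (J = -4 + (1 + 5)² = -4 + 6² = -4 + 36 = 32)
l(X) = 6 - X²*(3 + X) (l(X) = 6 - (3 + X)*X*X = 6 - (3 + X)*X² = 6 - X²*(3 + X))
l(J)*(106 + ((2 - 1*5) - 3*1)) = (6 - 1*32³ - 3*32²)*(106 + ((2 - 1*5) - 3*1)) = (6 - 1*32768 - 3*1024)*(106 + ((2 - 5) - 3)) = (6 - 32768 - 3072)*(106 + (-3 - 3)) = -35834*(106 - 6) = -35834*100 = -3583400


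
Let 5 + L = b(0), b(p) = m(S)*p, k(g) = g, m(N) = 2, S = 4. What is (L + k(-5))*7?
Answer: -70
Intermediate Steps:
b(p) = 2*p
L = -5 (L = -5 + 2*0 = -5 + 0 = -5)
(L + k(-5))*7 = (-5 - 5)*7 = -10*7 = -70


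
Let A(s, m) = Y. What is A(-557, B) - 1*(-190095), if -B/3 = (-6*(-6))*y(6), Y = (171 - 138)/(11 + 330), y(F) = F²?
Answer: 5892948/31 ≈ 1.9010e+5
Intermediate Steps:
Y = 3/31 (Y = 33/341 = 33*(1/341) = 3/31 ≈ 0.096774)
B = -3888 (B = -3*(-6*(-6))*6² = -108*36 = -3*1296 = -3888)
A(s, m) = 3/31
A(-557, B) - 1*(-190095) = 3/31 - 1*(-190095) = 3/31 + 190095 = 5892948/31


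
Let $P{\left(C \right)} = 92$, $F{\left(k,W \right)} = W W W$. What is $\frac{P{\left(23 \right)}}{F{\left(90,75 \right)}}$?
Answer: $\frac{92}{421875} \approx 0.00021807$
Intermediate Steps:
$F{\left(k,W \right)} = W^{3}$ ($F{\left(k,W \right)} = W^{2} W = W^{3}$)
$\frac{P{\left(23 \right)}}{F{\left(90,75 \right)}} = \frac{92}{75^{3}} = \frac{92}{421875}$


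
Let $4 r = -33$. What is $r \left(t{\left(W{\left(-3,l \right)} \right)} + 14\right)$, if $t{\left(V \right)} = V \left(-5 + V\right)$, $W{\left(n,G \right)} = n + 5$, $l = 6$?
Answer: $-66$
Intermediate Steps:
$W{\left(n,G \right)} = 5 + n$
$r = - \frac{33}{4}$ ($r = \frac{1}{4} \left(-33\right) = - \frac{33}{4} \approx -8.25$)
$r \left(t{\left(W{\left(-3,l \right)} \right)} + 14\right) = - \frac{33 \left(\left(5 - 3\right) \left(-5 + \left(5 - 3\right)\right) + 14\right)}{4} = - \frac{33 \left(2 \left(-5 + 2\right) + 14\right)}{4} = - \frac{33 \left(2 \left(-3\right) + 14\right)}{4} = - \frac{33 \left(-6 + 14\right)}{4} = \left(- \frac{33}{4}\right) 8 = -66$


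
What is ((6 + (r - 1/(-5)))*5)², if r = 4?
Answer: 2601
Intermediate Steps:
((6 + (r - 1/(-5)))*5)² = ((6 + (4 - 1/(-5)))*5)² = ((6 + (4 - 1*(-⅕)))*5)² = ((6 + (4 + ⅕))*5)² = ((6 + 21/5)*5)² = ((51/5)*5)² = 51² = 2601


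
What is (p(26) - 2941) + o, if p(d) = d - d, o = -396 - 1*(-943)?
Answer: -2394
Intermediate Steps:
o = 547 (o = -396 + 943 = 547)
p(d) = 0
(p(26) - 2941) + o = (0 - 2941) + 547 = -2941 + 547 = -2394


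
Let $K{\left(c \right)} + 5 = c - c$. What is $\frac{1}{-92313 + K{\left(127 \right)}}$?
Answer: $- \frac{1}{92318} \approx -1.0832 \cdot 10^{-5}$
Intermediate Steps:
$K{\left(c \right)} = -5$ ($K{\left(c \right)} = -5 + \left(c - c\right) = -5 + 0 = -5$)
$\frac{1}{-92313 + K{\left(127 \right)}} = \frac{1}{-92313 - 5} = \frac{1}{-92318} = - \frac{1}{92318}$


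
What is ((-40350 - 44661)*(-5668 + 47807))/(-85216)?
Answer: 3582278529/85216 ≈ 42038.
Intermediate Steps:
((-40350 - 44661)*(-5668 + 47807))/(-85216) = -85011*42139*(-1/85216) = -3582278529*(-1/85216) = 3582278529/85216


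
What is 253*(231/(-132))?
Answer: -1771/4 ≈ -442.75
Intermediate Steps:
253*(231/(-132)) = 253*(231*(-1/132)) = 253*(-7/4) = -1771/4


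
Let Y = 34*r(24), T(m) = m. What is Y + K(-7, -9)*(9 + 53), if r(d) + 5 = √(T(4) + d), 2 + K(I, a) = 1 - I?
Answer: 202 + 68*√7 ≈ 381.91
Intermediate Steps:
K(I, a) = -1 - I (K(I, a) = -2 + (1 - I) = -1 - I)
r(d) = -5 + √(4 + d)
Y = -170 + 68*√7 (Y = 34*(-5 + √(4 + 24)) = 34*(-5 + √28) = 34*(-5 + 2*√7) = -170 + 68*√7 ≈ 9.9111)
Y + K(-7, -9)*(9 + 53) = (-170 + 68*√7) + (-1 - 1*(-7))*(9 + 53) = (-170 + 68*√7) + (-1 + 7)*62 = (-170 + 68*√7) + 6*62 = (-170 + 68*√7) + 372 = 202 + 68*√7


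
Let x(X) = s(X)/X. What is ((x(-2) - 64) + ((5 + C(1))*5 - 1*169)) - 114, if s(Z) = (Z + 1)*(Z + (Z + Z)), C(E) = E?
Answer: -320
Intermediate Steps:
s(Z) = 3*Z*(1 + Z) (s(Z) = (1 + Z)*(Z + 2*Z) = (1 + Z)*(3*Z) = 3*Z*(1 + Z))
x(X) = 3 + 3*X (x(X) = (3*X*(1 + X))/X = 3 + 3*X)
((x(-2) - 64) + ((5 + C(1))*5 - 1*169)) - 114 = (((3 + 3*(-2)) - 64) + ((5 + 1)*5 - 1*169)) - 114 = (((3 - 6) - 64) + (6*5 - 169)) - 114 = ((-3 - 64) + (30 - 169)) - 114 = (-67 - 139) - 114 = -206 - 114 = -320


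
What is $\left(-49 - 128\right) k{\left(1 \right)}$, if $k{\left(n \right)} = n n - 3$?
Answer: $354$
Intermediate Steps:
$k{\left(n \right)} = -3 + n^{2}$ ($k{\left(n \right)} = n^{2} - 3 = -3 + n^{2}$)
$\left(-49 - 128\right) k{\left(1 \right)} = \left(-49 - 128\right) \left(-3 + 1^{2}\right) = - 177 \left(-3 + 1\right) = \left(-177\right) \left(-2\right) = 354$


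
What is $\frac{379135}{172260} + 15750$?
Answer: $\frac{542694827}{34452} \approx 15752.0$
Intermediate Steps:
$\frac{379135}{172260} + 15750 = 379135 \cdot \frac{1}{172260} + 15750 = \frac{75827}{34452} + 15750 = \frac{542694827}{34452}$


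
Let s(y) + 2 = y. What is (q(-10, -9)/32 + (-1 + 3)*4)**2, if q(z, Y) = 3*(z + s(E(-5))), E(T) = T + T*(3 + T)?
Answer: 55225/1024 ≈ 53.931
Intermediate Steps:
s(y) = -2 + y
q(z, Y) = 9 + 3*z (q(z, Y) = 3*(z + (-2 - 5*(4 - 5))) = 3*(z + (-2 - 5*(-1))) = 3*(z + (-2 + 5)) = 3*(z + 3) = 3*(3 + z) = 9 + 3*z)
(q(-10, -9)/32 + (-1 + 3)*4)**2 = ((9 + 3*(-10))/32 + (-1 + 3)*4)**2 = ((9 - 30)*(1/32) + 2*4)**2 = (-21*1/32 + 8)**2 = (-21/32 + 8)**2 = (235/32)**2 = 55225/1024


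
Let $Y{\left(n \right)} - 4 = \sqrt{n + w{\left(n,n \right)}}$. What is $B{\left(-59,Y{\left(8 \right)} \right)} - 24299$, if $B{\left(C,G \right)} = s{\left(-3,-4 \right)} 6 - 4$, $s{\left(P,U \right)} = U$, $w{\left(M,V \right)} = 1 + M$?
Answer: $-24327$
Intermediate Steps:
$Y{\left(n \right)} = 4 + \sqrt{1 + 2 n}$ ($Y{\left(n \right)} = 4 + \sqrt{n + \left(1 + n\right)} = 4 + \sqrt{1 + 2 n}$)
$B{\left(C,G \right)} = -28$ ($B{\left(C,G \right)} = \left(-4\right) 6 - 4 = -24 - 4 = -28$)
$B{\left(-59,Y{\left(8 \right)} \right)} - 24299 = -28 - 24299 = -24327$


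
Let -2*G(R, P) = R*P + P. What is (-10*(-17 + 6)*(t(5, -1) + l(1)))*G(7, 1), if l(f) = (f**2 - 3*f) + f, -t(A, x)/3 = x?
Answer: -880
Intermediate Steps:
t(A, x) = -3*x
l(f) = f**2 - 2*f
G(R, P) = -P/2 - P*R/2 (G(R, P) = -(R*P + P)/2 = -(P*R + P)/2 = -(P + P*R)/2 = -P/2 - P*R/2)
(-10*(-17 + 6)*(t(5, -1) + l(1)))*G(7, 1) = (-10*(-17 + 6)*(-3*(-1) + 1*(-2 + 1)))*(-1/2*1*(1 + 7)) = (-(-110)*(3 + 1*(-1)))*(-1/2*1*8) = -(-110)*(3 - 1)*(-4) = -(-110)*2*(-4) = -10*(-22)*(-4) = 220*(-4) = -880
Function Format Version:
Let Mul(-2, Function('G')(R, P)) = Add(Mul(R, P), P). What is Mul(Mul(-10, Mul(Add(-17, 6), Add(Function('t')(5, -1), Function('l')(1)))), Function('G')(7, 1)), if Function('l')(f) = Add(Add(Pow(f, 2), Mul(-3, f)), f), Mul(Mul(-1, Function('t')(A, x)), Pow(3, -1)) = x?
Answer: -880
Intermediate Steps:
Function('t')(A, x) = Mul(-3, x)
Function('l')(f) = Add(Pow(f, 2), Mul(-2, f))
Function('G')(R, P) = Add(Mul(Rational(-1, 2), P), Mul(Rational(-1, 2), P, R)) (Function('G')(R, P) = Mul(Rational(-1, 2), Add(Mul(R, P), P)) = Mul(Rational(-1, 2), Add(Mul(P, R), P)) = Mul(Rational(-1, 2), Add(P, Mul(P, R))) = Add(Mul(Rational(-1, 2), P), Mul(Rational(-1, 2), P, R)))
Mul(Mul(-10, Mul(Add(-17, 6), Add(Function('t')(5, -1), Function('l')(1)))), Function('G')(7, 1)) = Mul(Mul(-10, Mul(Add(-17, 6), Add(Mul(-3, -1), Mul(1, Add(-2, 1))))), Mul(Rational(-1, 2), 1, Add(1, 7))) = Mul(Mul(-10, Mul(-11, Add(3, Mul(1, -1)))), Mul(Rational(-1, 2), 1, 8)) = Mul(Mul(-10, Mul(-11, Add(3, -1))), -4) = Mul(Mul(-10, Mul(-11, 2)), -4) = Mul(Mul(-10, -22), -4) = Mul(220, -4) = -880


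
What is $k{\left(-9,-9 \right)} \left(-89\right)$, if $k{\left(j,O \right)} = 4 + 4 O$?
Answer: $2848$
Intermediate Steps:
$k{\left(-9,-9 \right)} \left(-89\right) = \left(4 + 4 \left(-9\right)\right) \left(-89\right) = \left(4 - 36\right) \left(-89\right) = \left(-32\right) \left(-89\right) = 2848$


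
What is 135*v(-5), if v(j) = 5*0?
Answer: 0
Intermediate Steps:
v(j) = 0
135*v(-5) = 135*0 = 0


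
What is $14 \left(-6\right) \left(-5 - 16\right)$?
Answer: $1764$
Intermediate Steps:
$14 \left(-6\right) \left(-5 - 16\right) = \left(-84\right) \left(-21\right) = 1764$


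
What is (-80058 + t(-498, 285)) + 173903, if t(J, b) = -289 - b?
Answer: 93271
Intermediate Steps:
(-80058 + t(-498, 285)) + 173903 = (-80058 + (-289 - 1*285)) + 173903 = (-80058 + (-289 - 285)) + 173903 = (-80058 - 574) + 173903 = -80632 + 173903 = 93271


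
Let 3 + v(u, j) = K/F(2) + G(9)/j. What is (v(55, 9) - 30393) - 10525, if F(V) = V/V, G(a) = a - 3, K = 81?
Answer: -122518/3 ≈ -40839.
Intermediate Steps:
G(a) = -3 + a
F(V) = 1
v(u, j) = 78 + 6/j (v(u, j) = -3 + (81/1 + (-3 + 9)/j) = -3 + (81*1 + 6/j) = -3 + (81 + 6/j) = 78 + 6/j)
(v(55, 9) - 30393) - 10525 = ((78 + 6/9) - 30393) - 10525 = ((78 + 6*(⅑)) - 30393) - 10525 = ((78 + ⅔) - 30393) - 10525 = (236/3 - 30393) - 10525 = -90943/3 - 10525 = -122518/3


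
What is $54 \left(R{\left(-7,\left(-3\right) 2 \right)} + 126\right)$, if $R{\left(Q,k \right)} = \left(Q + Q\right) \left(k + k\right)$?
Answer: $15876$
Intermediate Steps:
$R{\left(Q,k \right)} = 4 Q k$ ($R{\left(Q,k \right)} = 2 Q 2 k = 4 Q k$)
$54 \left(R{\left(-7,\left(-3\right) 2 \right)} + 126\right) = 54 \left(4 \left(-7\right) \left(\left(-3\right) 2\right) + 126\right) = 54 \left(4 \left(-7\right) \left(-6\right) + 126\right) = 54 \left(168 + 126\right) = 54 \cdot 294 = 15876$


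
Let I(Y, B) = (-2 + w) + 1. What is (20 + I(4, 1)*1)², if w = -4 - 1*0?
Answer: 225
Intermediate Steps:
w = -4 (w = -4 + 0 = -4)
I(Y, B) = -5 (I(Y, B) = (-2 - 4) + 1 = -6 + 1 = -5)
(20 + I(4, 1)*1)² = (20 - 5*1)² = (20 - 5)² = 15² = 225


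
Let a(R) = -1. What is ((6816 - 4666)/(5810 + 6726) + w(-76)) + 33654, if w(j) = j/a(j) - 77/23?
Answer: 4862193809/144164 ≈ 33727.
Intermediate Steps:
w(j) = -77/23 - j (w(j) = j/(-1) - 77/23 = j*(-1) - 77*1/23 = -j - 77/23 = -77/23 - j)
((6816 - 4666)/(5810 + 6726) + w(-76)) + 33654 = ((6816 - 4666)/(5810 + 6726) + (-77/23 - 1*(-76))) + 33654 = (2150/12536 + (-77/23 + 76)) + 33654 = (2150*(1/12536) + 1671/23) + 33654 = (1075/6268 + 1671/23) + 33654 = 10498553/144164 + 33654 = 4862193809/144164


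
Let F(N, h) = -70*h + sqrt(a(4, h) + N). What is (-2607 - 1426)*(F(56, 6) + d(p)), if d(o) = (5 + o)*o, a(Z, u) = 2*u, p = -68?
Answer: -15583512 - 8066*sqrt(17) ≈ -1.5617e+7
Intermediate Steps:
F(N, h) = sqrt(N + 2*h) - 70*h (F(N, h) = -70*h + sqrt(2*h + N) = -70*h + sqrt(N + 2*h) = sqrt(N + 2*h) - 70*h)
d(o) = o*(5 + o)
(-2607 - 1426)*(F(56, 6) + d(p)) = (-2607 - 1426)*((sqrt(56 + 2*6) - 70*6) - 68*(5 - 68)) = -4033*((sqrt(56 + 12) - 420) - 68*(-63)) = -4033*((sqrt(68) - 420) + 4284) = -4033*((2*sqrt(17) - 420) + 4284) = -4033*((-420 + 2*sqrt(17)) + 4284) = -4033*(3864 + 2*sqrt(17)) = -15583512 - 8066*sqrt(17)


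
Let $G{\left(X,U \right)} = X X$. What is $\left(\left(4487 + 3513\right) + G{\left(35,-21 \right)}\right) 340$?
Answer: $3136500$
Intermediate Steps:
$G{\left(X,U \right)} = X^{2}$
$\left(\left(4487 + 3513\right) + G{\left(35,-21 \right)}\right) 340 = \left(\left(4487 + 3513\right) + 35^{2}\right) 340 = \left(8000 + 1225\right) 340 = 9225 \cdot 340 = 3136500$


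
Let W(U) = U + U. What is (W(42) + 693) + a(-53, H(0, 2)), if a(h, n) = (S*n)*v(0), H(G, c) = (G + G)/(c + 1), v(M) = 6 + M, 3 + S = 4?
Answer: 777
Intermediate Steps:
S = 1 (S = -3 + 4 = 1)
H(G, c) = 2*G/(1 + c) (H(G, c) = (2*G)/(1 + c) = 2*G/(1 + c))
a(h, n) = 6*n (a(h, n) = (1*n)*(6 + 0) = n*6 = 6*n)
W(U) = 2*U
(W(42) + 693) + a(-53, H(0, 2)) = (2*42 + 693) + 6*(2*0/(1 + 2)) = (84 + 693) + 6*(2*0/3) = 777 + 6*(2*0*(1/3)) = 777 + 6*0 = 777 + 0 = 777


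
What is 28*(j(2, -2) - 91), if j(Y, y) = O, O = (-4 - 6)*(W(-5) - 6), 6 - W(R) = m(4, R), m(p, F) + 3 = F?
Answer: -4788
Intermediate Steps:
m(p, F) = -3 + F
W(R) = 9 - R (W(R) = 6 - (-3 + R) = 6 + (3 - R) = 9 - R)
O = -80 (O = (-4 - 6)*((9 - 1*(-5)) - 6) = -10*((9 + 5) - 6) = -10*(14 - 6) = -10*8 = -80)
j(Y, y) = -80
28*(j(2, -2) - 91) = 28*(-80 - 91) = 28*(-171) = -4788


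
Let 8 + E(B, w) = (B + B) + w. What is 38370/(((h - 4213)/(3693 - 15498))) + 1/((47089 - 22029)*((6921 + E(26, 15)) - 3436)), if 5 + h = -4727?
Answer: 8045676493446589/158885812960 ≈ 50638.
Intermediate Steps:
h = -4732 (h = -5 - 4727 = -4732)
E(B, w) = -8 + w + 2*B (E(B, w) = -8 + ((B + B) + w) = -8 + (2*B + w) = -8 + (w + 2*B) = -8 + w + 2*B)
38370/(((h - 4213)/(3693 - 15498))) + 1/((47089 - 22029)*((6921 + E(26, 15)) - 3436)) = 38370/(((-4732 - 4213)/(3693 - 15498))) + 1/((47089 - 22029)*((6921 + (-8 + 15 + 2*26)) - 3436)) = 38370/((-8945/(-11805))) + 1/(25060*((6921 + (-8 + 15 + 52)) - 3436)) = 38370/((-8945*(-1/11805))) + 1/(25060*((6921 + 59) - 3436)) = 38370/(1789/2361) + 1/(25060*(6980 - 3436)) = 38370*(2361/1789) + (1/25060)/3544 = 90591570/1789 + (1/25060)*(1/3544) = 90591570/1789 + 1/88812640 = 8045676493446589/158885812960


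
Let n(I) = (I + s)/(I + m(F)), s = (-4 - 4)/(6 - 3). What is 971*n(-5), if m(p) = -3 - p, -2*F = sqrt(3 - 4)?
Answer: 714656/771 + 44666*I/771 ≈ 926.92 + 57.933*I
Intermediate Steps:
s = -8/3 ≈ -2.6667
F = -I/2 (F = -sqrt(3 - 4)/2 = -I/2 ≈ -0.5*I)
n(I) = (-8/3 + I)/(-3 + I + I/2) (n(I) = (I - 8/3)/(I + (-3 - (-1)*I/2)) = (-8/3 + I)/(I + (-3 + I/2)) = (-8/3 + I)/(-3 + I + I/2))
971*n(-5) = 971*(2*(-8 + 3*(-5))/(3*(-6 + I + 2*(-5)))) = 971*(2*(-8 - 15)/(3*(-6 + I - 10))) = 971*((2/3)*(-23)/(-16 + I)) = 971*((2/3)*((-16 - I)/257)*(-23)) = 971*(736/771 + 46*I/771) = 714656/771 + 44666*I/771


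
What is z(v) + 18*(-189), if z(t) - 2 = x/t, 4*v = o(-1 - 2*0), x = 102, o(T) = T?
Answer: -3808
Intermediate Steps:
v = -1/4 (v = (-1 - 2*0)/4 = (-1 + 0)/4 = (1/4)*(-1) = -1/4 ≈ -0.25000)
z(t) = 2 + 102/t
z(v) + 18*(-189) = (2 + 102/(-1/4)) + 18*(-189) = (2 + 102*(-4)) - 3402 = (2 - 408) - 3402 = -406 - 3402 = -3808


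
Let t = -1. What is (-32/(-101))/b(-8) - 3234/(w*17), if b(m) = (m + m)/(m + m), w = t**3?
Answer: 327178/1717 ≈ 190.55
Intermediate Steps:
w = -1 (w = (-1)**3 = -1)
b(m) = 1 (b(m) = (2*m)/((2*m)) = (2*m)*(1/(2*m)) = 1)
(-32/(-101))/b(-8) - 3234/(w*17) = -32/(-101)/1 - 3234/((-1*17)) = -32*(-1/101)*1 - 3234/(-17) = (32/101)*1 - 3234*(-1)/17 = 32/101 - 22*(-147/17) = 32/101 + 3234/17 = 327178/1717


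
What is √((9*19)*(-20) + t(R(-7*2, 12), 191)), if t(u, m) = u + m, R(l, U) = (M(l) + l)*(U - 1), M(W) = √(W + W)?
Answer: √(-3383 + 22*I*√7) ≈ 0.5004 + 58.166*I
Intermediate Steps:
M(W) = √2*√W (M(W) = √(2*W) = √2*√W)
R(l, U) = (-1 + U)*(l + √2*√l) (R(l, U) = (√2*√l + l)*(U - 1) = (l + √2*√l)*(-1 + U) = (-1 + U)*(l + √2*√l))
t(u, m) = m + u
√((9*19)*(-20) + t(R(-7*2, 12), 191)) = √((9*19)*(-20) + (191 + (-(-7)*2 + 12*(-7*2) - √2*√(-7*2) + 12*√2*√(-7*2)))) = √(171*(-20) + (191 + (-1*(-14) + 12*(-14) - √2*√(-14) + 12*√2*√(-14)))) = √(-3420 + (191 + (14 - 168 - √2*I*√14 + 12*√2*(I*√14)))) = √(-3420 + (191 + (14 - 168 - 2*I*√7 + 24*I*√7))) = √(-3420 + (191 + (-154 + 22*I*√7))) = √(-3420 + (37 + 22*I*√7)) = √(-3383 + 22*I*√7)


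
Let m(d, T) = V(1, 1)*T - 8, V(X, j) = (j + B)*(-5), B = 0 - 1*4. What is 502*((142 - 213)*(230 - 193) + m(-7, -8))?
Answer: -1383010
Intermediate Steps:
B = -4 (B = 0 - 4 = -4)
V(X, j) = 20 - 5*j (V(X, j) = (j - 4)*(-5) = (-4 + j)*(-5) = 20 - 5*j)
m(d, T) = -8 + 15*T (m(d, T) = (20 - 5*1)*T - 8 = (20 - 5)*T - 8 = 15*T - 8 = -8 + 15*T)
502*((142 - 213)*(230 - 193) + m(-7, -8)) = 502*((142 - 213)*(230 - 193) + (-8 + 15*(-8))) = 502*(-71*37 + (-8 - 120)) = 502*(-2627 - 128) = 502*(-2755) = -1383010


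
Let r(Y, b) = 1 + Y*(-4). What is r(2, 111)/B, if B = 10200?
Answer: -7/10200 ≈ -0.00068627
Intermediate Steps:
r(Y, b) = 1 - 4*Y
r(2, 111)/B = (1 - 4*2)/10200 = (1 - 8)*(1/10200) = -7*1/10200 = -7/10200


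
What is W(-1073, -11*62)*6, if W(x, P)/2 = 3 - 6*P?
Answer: 49140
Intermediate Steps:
W(x, P) = 6 - 12*P (W(x, P) = 2*(3 - 6*P) = 6 - 12*P)
W(-1073, -11*62)*6 = (6 - (-132)*62)*6 = (6 - 12*(-682))*6 = (6 + 8184)*6 = 8190*6 = 49140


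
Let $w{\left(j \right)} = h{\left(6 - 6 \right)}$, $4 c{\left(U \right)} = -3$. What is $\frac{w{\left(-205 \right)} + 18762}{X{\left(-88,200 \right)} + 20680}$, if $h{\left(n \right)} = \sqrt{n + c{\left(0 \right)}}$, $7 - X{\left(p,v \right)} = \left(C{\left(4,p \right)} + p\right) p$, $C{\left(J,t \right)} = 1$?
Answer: $\frac{18762}{13031} + \frac{i \sqrt{3}}{26062} \approx 1.4398 + 6.6459 \cdot 10^{-5} i$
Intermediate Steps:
$c{\left(U \right)} = - \frac{3}{4}$ ($c{\left(U \right)} = \frac{1}{4} \left(-3\right) = - \frac{3}{4}$)
$X{\left(p,v \right)} = 7 - p \left(1 + p\right)$ ($X{\left(p,v \right)} = 7 - \left(1 + p\right) p = 7 - p \left(1 + p\right)$)
$h{\left(n \right)} = \sqrt{- \frac{3}{4} + n}$ ($h{\left(n \right)} = \sqrt{n - \frac{3}{4}} = \sqrt{- \frac{3}{4} + n}$)
$w{\left(j \right)} = \frac{i \sqrt{3}}{2}$ ($w{\left(j \right)} = \frac{\sqrt{-3 + 4 \left(6 - 6\right)}}{2} = \frac{\sqrt{-3 + 4 \cdot 0}}{2} = \frac{\sqrt{-3 + 0}}{2} = \frac{\sqrt{-3}}{2} = \frac{i \sqrt{3}}{2}$)
$\frac{w{\left(-205 \right)} + 18762}{X{\left(-88,200 \right)} + 20680} = \frac{\frac{i \sqrt{3}}{2} + 18762}{\left(7 - -88 - \left(-88\right)^{2}\right) + 20680} = \frac{18762 + \frac{i \sqrt{3}}{2}}{\left(7 + 88 - 7744\right) + 20680} = \frac{18762 + \frac{i \sqrt{3}}{2}}{-7649 + 20680} = \frac{18762 + \frac{i \sqrt{3}}{2}}{13031} = \left(18762 + \frac{i \sqrt{3}}{2}\right) \frac{1}{13031} = \frac{18762}{13031} + \frac{i \sqrt{3}}{26062}$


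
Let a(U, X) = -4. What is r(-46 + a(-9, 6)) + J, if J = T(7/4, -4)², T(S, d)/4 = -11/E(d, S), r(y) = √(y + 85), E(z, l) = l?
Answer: 30976/49 + √35 ≈ 638.08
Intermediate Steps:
r(y) = √(85 + y)
T(S, d) = -44/S (T(S, d) = 4*(-11/S) = -44/S)
J = 30976/49 (J = (-44/(7/4))² = (-44/(7*(¼)))² = (-44/7/4)² = (-44*4/7)² = (-176/7)² = 30976/49 ≈ 632.16)
r(-46 + a(-9, 6)) + J = √(85 + (-46 - 4)) + 30976/49 = √(85 - 50) + 30976/49 = √35 + 30976/49 = 30976/49 + √35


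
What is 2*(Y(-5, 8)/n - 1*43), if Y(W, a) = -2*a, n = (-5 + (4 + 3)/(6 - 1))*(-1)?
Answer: -854/9 ≈ -94.889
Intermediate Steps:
n = 18/5 (n = (-5 + 7/5)*(-1) = -18/5*(-1) = 18/5 ≈ 3.6000)
2*(Y(-5, 8)/n - 1*43) = 2*((-2*8)/(18/5) - 1*43) = 2*(-16*5/18 - 43) = 2*(-40/9 - 43) = 2*(-427/9) = -854/9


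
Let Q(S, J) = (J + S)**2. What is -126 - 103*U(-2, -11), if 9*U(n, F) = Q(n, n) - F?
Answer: -435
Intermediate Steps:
U(n, F) = -F/9 + 4*n**2/9 (U(n, F) = ((n + n)**2 - F)/9 = ((2*n)**2 - F)/9 = (4*n**2 - F)/9 = (-F + 4*n**2)/9 = -F/9 + 4*n**2/9)
-126 - 103*U(-2, -11) = -126 - 103*(-1/9*(-11) + (4/9)*(-2)**2) = -126 - 103*(11/9 + (4/9)*4) = -126 - 103*(11/9 + 16/9) = -126 - 103*3 = -126 - 309 = -435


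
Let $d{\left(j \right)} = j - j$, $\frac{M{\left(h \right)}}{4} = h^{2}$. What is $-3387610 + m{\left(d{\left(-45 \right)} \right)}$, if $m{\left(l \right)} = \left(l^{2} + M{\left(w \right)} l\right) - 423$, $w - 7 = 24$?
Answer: $-3388033$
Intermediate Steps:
$w = 31$ ($w = 7 + 24 = 31$)
$M{\left(h \right)} = 4 h^{2}$
$d{\left(j \right)} = 0$
$m{\left(l \right)} = -423 + l^{2} + 3844 l$ ($m{\left(l \right)} = \left(l^{2} + 4 \cdot 31^{2} l\right) - 423 = \left(l^{2} + 4 \cdot 961 l\right) - 423 = \left(l^{2} + 3844 l\right) - 423 = -423 + l^{2} + 3844 l$)
$-3387610 + m{\left(d{\left(-45 \right)} \right)} = -3387610 + \left(-423 + 0^{2} + 3844 \cdot 0\right) = -3387610 + \left(-423 + 0 + 0\right) = -3387610 - 423 = -3388033$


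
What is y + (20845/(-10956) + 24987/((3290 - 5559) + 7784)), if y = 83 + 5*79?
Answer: 2640061447/5492940 ≈ 480.63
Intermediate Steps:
y = 478 (y = 83 + 395 = 478)
y + (20845/(-10956) + 24987/((3290 - 5559) + 7784)) = 478 + (20845/(-10956) + 24987/((3290 - 5559) + 7784)) = 478 + (20845*(-1/10956) + 24987/(-2269 + 7784)) = 478 + (-1895/996 + 24987/5515) = 478 + 14436127/5492940 = 2640061447/5492940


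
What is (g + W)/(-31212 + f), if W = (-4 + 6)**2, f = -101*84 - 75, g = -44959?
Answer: 555/491 ≈ 1.1303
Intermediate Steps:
f = -8559 (f = -8484 - 75 = -8559)
W = 4 (W = 2**2 = 4)
(g + W)/(-31212 + f) = (-44959 + 4)/(-31212 - 8559) = -44955/(-39771) = -44955*(-1/39771) = 555/491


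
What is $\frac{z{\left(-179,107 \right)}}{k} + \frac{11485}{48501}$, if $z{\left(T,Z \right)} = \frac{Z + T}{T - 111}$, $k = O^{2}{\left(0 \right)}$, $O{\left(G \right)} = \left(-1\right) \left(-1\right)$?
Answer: $\frac{3411361}{7032645} \approx 0.48507$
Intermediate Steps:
$O{\left(G \right)} = 1$
$k = 1$ ($k = 1^{2} = 1$)
$z{\left(T,Z \right)} = \frac{T + Z}{-111 + T}$
$\frac{z{\left(-179,107 \right)}}{k} + \frac{11485}{48501} = \frac{\frac{1}{-111 - 179} \left(-179 + 107\right)}{1} + \frac{11485}{48501} = \frac{1}{-290} \left(-72\right) 1 + 11485 \cdot \frac{1}{48501} = \left(- \frac{1}{290}\right) \left(-72\right) 1 + \frac{11485}{48501} = \frac{36}{145} \cdot 1 + \frac{11485}{48501} = \frac{36}{145} + \frac{11485}{48501} = \frac{3411361}{7032645}$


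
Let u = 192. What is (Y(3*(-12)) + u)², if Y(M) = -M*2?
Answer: 69696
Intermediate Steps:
Y(M) = -2*M
(Y(3*(-12)) + u)² = (-6*(-12) + 192)² = (-2*(-36) + 192)² = (72 + 192)² = 264² = 69696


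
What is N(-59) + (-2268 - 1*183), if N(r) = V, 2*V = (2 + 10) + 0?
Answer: -2445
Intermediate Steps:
V = 6 (V = ((2 + 10) + 0)/2 = (12 + 0)/2 = (1/2)*12 = 6)
N(r) = 6
N(-59) + (-2268 - 1*183) = 6 + (-2268 - 1*183) = 6 + (-2268 - 183) = 6 - 2451 = -2445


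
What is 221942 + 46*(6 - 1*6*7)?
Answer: 220286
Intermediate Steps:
221942 + 46*(6 - 1*6*7) = 221942 + 46*(6 - 6*7) = 221942 + 46*(6 - 42) = 221942 + 46*(-36) = 221942 - 1656 = 220286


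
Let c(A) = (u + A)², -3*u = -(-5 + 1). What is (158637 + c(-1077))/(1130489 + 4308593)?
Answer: 540589/2225079 ≈ 0.24295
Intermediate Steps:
u = -4/3 (u = -(-1)*(-5 + 1)/3 = -(-1)*(-4)/3 = -⅓*4 = -4/3 ≈ -1.3333)
c(A) = (-4/3 + A)²
(158637 + c(-1077))/(1130489 + 4308593) = (158637 + (-4 + 3*(-1077))²/9)/(1130489 + 4308593) = (158637 + (-4 - 3231)²/9)/5439082 = (158637 + (⅑)*(-3235)²)*(1/5439082) = (158637 + (⅑)*10465225)*(1/5439082) = (158637 + 10465225/9)*(1/5439082) = (11892958/9)*(1/5439082) = 540589/2225079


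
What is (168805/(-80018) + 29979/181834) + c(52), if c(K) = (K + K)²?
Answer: 39336107197261/3637498253 ≈ 10814.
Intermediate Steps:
c(K) = 4*K² (c(K) = (2*K)² = 4*K²)
(168805/(-80018) + 29979/181834) + c(52) = (168805/(-80018) + 29979/181834) + 4*52² = (168805*(-1/80018) + 29979*(1/181834)) + 4*2704 = (-168805/80018 + 29979/181834) + 10816 = -7073907187/3637498253 + 10816 = 39336107197261/3637498253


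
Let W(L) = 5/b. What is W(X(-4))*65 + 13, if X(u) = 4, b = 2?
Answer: 351/2 ≈ 175.50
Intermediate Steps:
W(L) = 5/2
W(X(-4))*65 + 13 = (5/2)*65 + 13 = 325/2 + 13 = 351/2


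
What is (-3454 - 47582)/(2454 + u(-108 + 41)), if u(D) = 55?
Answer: -51036/2509 ≈ -20.341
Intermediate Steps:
(-3454 - 47582)/(2454 + u(-108 + 41)) = (-3454 - 47582)/(2454 + 55) = -51036/2509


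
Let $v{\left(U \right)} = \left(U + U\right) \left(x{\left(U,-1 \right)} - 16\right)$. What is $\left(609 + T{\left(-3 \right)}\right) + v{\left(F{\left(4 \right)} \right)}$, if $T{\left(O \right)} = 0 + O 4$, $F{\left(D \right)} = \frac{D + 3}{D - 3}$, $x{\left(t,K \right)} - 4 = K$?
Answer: $415$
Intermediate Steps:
$x{\left(t,K \right)} = 4 + K$
$F{\left(D \right)} = \frac{3 + D}{-3 + D}$
$v{\left(U \right)} = - 26 U$ ($v{\left(U \right)} = \left(U + U\right) \left(\left(4 - 1\right) - 16\right) = 2 U \left(3 - 16\right) = 2 U \left(-13\right) = - 26 U$)
$T{\left(O \right)} = 4 O$ ($T{\left(O \right)} = 0 + 4 O = 4 O$)
$\left(609 + T{\left(-3 \right)}\right) + v{\left(F{\left(4 \right)} \right)} = \left(609 + 4 \left(-3\right)\right) - 26 \frac{3 + 4}{-3 + 4} = \left(609 - 12\right) - 26 \cdot 1^{-1} \cdot 7 = 597 - 26 \cdot 1 \cdot 7 = 597 - 182 = 415$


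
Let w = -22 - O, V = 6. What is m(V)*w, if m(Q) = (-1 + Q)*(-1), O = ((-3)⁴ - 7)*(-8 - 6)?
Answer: -5070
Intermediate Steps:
O = -1036 (O = (81 - 7)*(-14) = 74*(-14) = -1036)
m(Q) = 1 - Q
w = 1014 (w = -22 - 1*(-1036) = -22 + 1036 = 1014)
m(V)*w = (1 - 1*6)*1014 = (1 - 6)*1014 = -5*1014 = -5070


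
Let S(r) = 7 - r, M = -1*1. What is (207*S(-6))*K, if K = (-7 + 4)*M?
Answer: 8073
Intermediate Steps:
M = -1
K = 3 (K = (-7 + 4)*(-1) = -3*(-1) = 3)
(207*S(-6))*K = (207*(7 - 1*(-6)))*3 = (207*(7 + 6))*3 = (207*13)*3 = 2691*3 = 8073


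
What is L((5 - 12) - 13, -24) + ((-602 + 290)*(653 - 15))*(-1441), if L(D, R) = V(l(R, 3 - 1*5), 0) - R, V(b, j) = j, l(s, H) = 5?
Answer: 286839720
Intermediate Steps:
L(D, R) = -R (L(D, R) = 0 - R = -R)
L((5 - 12) - 13, -24) + ((-602 + 290)*(653 - 15))*(-1441) = -1*(-24) + ((-602 + 290)*(653 - 15))*(-1441) = 24 - 312*638*(-1441) = 24 - 199056*(-1441) = 24 + 286839696 = 286839720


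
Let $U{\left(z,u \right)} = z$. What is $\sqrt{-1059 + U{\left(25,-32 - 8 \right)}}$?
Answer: $i \sqrt{1034} \approx 32.156 i$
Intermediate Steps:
$\sqrt{-1059 + U{\left(25,-32 - 8 \right)}} = \sqrt{-1059 + 25} = \sqrt{-1034} = i \sqrt{1034}$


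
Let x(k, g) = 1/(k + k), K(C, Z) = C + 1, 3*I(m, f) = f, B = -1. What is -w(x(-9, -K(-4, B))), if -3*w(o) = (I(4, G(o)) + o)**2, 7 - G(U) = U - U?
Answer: 1681/972 ≈ 1.7294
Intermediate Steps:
G(U) = 7 (G(U) = 7 - (U - U) = 7 - 1*0 = 7 + 0 = 7)
I(m, f) = f/3
K(C, Z) = 1 + C
x(k, g) = 1/(2*k)
w(o) = -(7/3 + o)**2/3 (w(o) = -((1/3)*7 + o)**2/3 = -(7/3 + o)**2/3)
-w(x(-9, -K(-4, B))) = -(-1)*(7 + 3*((1/2)/(-9)))**2/27 = -(-1)*(7 + 3*((1/2)*(-1/9)))**2/27 = -(-1)*(7 + 3*(-1/18))**2/27 = -(-1)*(7 - 1/6)**2/27 = -(-1)*(41/6)**2/27 = -(-1)*1681/(27*36) = -1*(-1681/972) = 1681/972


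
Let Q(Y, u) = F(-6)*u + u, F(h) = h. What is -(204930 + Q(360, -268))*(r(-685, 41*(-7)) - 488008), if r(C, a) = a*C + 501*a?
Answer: 89768704000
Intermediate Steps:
Q(Y, u) = -5*u (Q(Y, u) = -6*u + u = -5*u)
r(C, a) = 501*a + C*a (r(C, a) = C*a + 501*a = 501*a + C*a)
-(204930 + Q(360, -268))*(r(-685, 41*(-7)) - 488008) = -(204930 - 5*(-268))*((41*(-7))*(501 - 685) - 488008) = -(204930 + 1340)*(-287*(-184) - 488008) = -206270*(52808 - 488008) = -206270*(-435200) = -1*(-89768704000) = 89768704000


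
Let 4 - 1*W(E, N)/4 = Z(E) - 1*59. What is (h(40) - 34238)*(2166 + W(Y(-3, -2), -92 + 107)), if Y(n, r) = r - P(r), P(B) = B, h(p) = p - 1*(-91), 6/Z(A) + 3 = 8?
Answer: -411535062/5 ≈ -8.2307e+7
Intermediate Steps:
Z(A) = 6/5 (Z(A) = 6/(-3 + 8) = 6/5)
h(p) = 91 + p (h(p) = p + 91 = 91 + p)
Y(n, r) = 0 (Y(n, r) = r - r = 0)
W(E, N) = 1236/5 (W(E, N) = 16 - 4*(6/5 - 1*59) = 16 - 4*(6/5 - 59) = 16 - 4*(-289/5) = 16 + 1156/5 = 1236/5)
(h(40) - 34238)*(2166 + W(Y(-3, -2), -92 + 107)) = ((91 + 40) - 34238)*(2166 + 1236/5) = (131 - 34238)*(12066/5) = -34107*12066/5 = -411535062/5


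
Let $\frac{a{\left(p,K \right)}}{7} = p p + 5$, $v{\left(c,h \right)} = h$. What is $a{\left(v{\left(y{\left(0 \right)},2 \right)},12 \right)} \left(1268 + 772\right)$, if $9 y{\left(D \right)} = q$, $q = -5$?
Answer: $128520$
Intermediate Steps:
$y{\left(D \right)} = - \frac{5}{9}$ ($y{\left(D \right)} = \frac{1}{9} \left(-5\right) = - \frac{5}{9}$)
$a{\left(p,K \right)} = 35 + 7 p^{2}$ ($a{\left(p,K \right)} = 7 \left(p p + 5\right) = 7 \left(p^{2} + 5\right) = 7 \left(5 + p^{2}\right) = 35 + 7 p^{2}$)
$a{\left(v{\left(y{\left(0 \right)},2 \right)},12 \right)} \left(1268 + 772\right) = \left(35 + 7 \cdot 2^{2}\right) \left(1268 + 772\right) = \left(35 + 7 \cdot 4\right) 2040 = \left(35 + 28\right) 2040 = 63 \cdot 2040 = 128520$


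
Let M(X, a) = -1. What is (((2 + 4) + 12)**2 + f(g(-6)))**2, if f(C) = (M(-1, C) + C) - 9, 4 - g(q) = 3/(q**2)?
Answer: 14554225/144 ≈ 1.0107e+5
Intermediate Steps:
g(q) = 4 - 3/q**2 (g(q) = 4 - 3/(q**2) = 4 - 3/q**2)
f(C) = -10 + C (f(C) = (-1 + C) - 9 = -10 + C)
(((2 + 4) + 12)**2 + f(g(-6)))**2 = (((2 + 4) + 12)**2 + (-10 + (4 - 3/(-6)**2)))**2 = ((6 + 12)**2 + (-10 + (4 - 3*1/36)))**2 = (18**2 + (-10 + (4 - 1/12)))**2 = (324 + (-10 + 47/12))**2 = (324 - 73/12)**2 = (3815/12)**2 = 14554225/144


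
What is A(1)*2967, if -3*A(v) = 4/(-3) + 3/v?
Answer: -4945/3 ≈ -1648.3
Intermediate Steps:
A(v) = 4/9 - 1/v (A(v) = -(4/(-3) + 3/v)/3 = -(4*(-⅓) + 3/v)/3 = -(-4/3 + 3/v)/3 = 4/9 - 1/v)
A(1)*2967 = (4/9 - 1/1)*2967 = (4/9 - 1*1)*2967 = (4/9 - 1)*2967 = -5/9*2967 = -4945/3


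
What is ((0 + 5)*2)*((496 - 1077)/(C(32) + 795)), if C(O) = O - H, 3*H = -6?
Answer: -5810/829 ≈ -7.0084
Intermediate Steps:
H = -2 (H = (⅓)*(-6) = -2)
C(O) = 2 + O (C(O) = O - 1*(-2) = O + 2 = 2 + O)
((0 + 5)*2)*((496 - 1077)/(C(32) + 795)) = ((0 + 5)*2)*((496 - 1077)/((2 + 32) + 795)) = (5*2)*(-581/(34 + 795)) = 10*(-581/829) = -5810/829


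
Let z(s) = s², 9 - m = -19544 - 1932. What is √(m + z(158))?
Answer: 3*√5161 ≈ 215.52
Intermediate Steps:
m = 21485 (m = 9 - (-19544 - 1932) = 9 - 1*(-21476) = 9 + 21476 = 21485)
√(m + z(158)) = √(21485 + 158²) = √(21485 + 24964) = √46449 = 3*√5161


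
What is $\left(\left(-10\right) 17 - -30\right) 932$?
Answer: $-130480$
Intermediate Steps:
$\left(\left(-10\right) 17 - -30\right) 932 = \left(-170 + 30\right) 932 = \left(-140\right) 932 = -130480$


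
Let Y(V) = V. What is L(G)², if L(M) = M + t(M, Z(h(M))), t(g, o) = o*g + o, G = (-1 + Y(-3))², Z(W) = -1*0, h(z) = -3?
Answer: 256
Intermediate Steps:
Z(W) = 0
G = 16 (G = (-1 - 3)² = (-4)² = 16)
t(g, o) = o + g*o (t(g, o) = g*o + o = o + g*o)
L(M) = M (L(M) = M + 0*(1 + M) = M + 0 = M)
L(G)² = 16² = 256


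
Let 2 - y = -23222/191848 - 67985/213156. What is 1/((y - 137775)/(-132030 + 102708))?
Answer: 37471273130898/176062793333741 ≈ 0.21283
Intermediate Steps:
y = 3118118734/1277923509 (y = 2 - (-23222/191848 - 67985/213156) = 2 - (-23222*1/191848 - 67985*1/213156) = 2 - (-11611/95924 - 67985/213156) = 2 - 1*(-562271716/1277923509) = 2 + 562271716/1277923509 = 3118118734/1277923509 ≈ 2.4400)
1/((y - 137775)/(-132030 + 102708)) = 1/((3118118734/1277923509 - 137775)/(-132030 + 102708)) = 1/(-176062793333741/1277923509/(-29322)) = 1/(-176062793333741/1277923509*(-1/29322)) = 1/(176062793333741/37471273130898) = 37471273130898/176062793333741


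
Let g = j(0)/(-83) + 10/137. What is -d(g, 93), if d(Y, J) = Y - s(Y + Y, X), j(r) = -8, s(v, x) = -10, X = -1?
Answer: -115636/11371 ≈ -10.169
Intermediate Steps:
g = 1926/11371 (g = -8/(-83) + 10/137 = -8*(-1/83) + 10*(1/137) = 8/83 + 10/137 = 1926/11371 ≈ 0.16938)
d(Y, J) = 10 + Y (d(Y, J) = Y - 1*(-10) = Y + 10 = 10 + Y)
-d(g, 93) = -(10 + 1926/11371) = -1*115636/11371 = -115636/11371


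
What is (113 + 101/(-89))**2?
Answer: 99121936/7921 ≈ 12514.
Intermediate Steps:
(113 + 101/(-89))**2 = (113 + 101*(-1/89))**2 = (113 - 101/89)**2 = (9956/89)**2 = 99121936/7921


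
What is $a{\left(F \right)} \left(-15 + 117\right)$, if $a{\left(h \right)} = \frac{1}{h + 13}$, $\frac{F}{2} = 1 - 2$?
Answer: $\frac{102}{11} \approx 9.2727$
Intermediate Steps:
$F = -2$ ($F = 2 \left(1 - 2\right) = 2 \left(-1\right) = -2$)
$a{\left(h \right)} = \frac{1}{13 + h}$
$a{\left(F \right)} \left(-15 + 117\right) = \frac{-15 + 117}{13 - 2} = \frac{1}{11} \cdot 102 = \frac{102}{11}$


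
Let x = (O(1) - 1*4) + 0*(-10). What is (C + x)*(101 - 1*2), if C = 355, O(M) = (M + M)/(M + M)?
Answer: 34848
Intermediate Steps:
O(M) = 1 (O(M) = (2*M)/((2*M)) = (2*M)*(1/(2*M)) = 1)
x = -3 (x = (1 - 1*4) + 0*(-10) = (1 - 4) + 0 = -3 + 0 = -3)
(C + x)*(101 - 1*2) = (355 - 3)*(101 - 1*2) = 352*(101 - 2) = 352*99 = 34848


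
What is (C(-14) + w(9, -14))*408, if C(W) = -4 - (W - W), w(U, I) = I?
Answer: -7344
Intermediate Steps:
C(W) = -4 (C(W) = -4 - 1*0 = -4 + 0 = -4)
(C(-14) + w(9, -14))*408 = (-4 - 14)*408 = -18*408 = -7344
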